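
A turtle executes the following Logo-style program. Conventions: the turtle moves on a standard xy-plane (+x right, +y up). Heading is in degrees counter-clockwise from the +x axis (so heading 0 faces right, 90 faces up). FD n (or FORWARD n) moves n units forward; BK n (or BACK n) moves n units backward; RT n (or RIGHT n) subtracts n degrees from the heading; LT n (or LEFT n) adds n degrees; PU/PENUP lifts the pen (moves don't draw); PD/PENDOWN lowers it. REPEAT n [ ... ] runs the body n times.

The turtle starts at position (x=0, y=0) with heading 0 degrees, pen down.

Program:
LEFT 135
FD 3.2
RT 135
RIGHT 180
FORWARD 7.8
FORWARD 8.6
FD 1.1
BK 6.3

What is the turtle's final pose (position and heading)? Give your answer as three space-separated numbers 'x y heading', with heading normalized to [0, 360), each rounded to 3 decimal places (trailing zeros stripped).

Executing turtle program step by step:
Start: pos=(0,0), heading=0, pen down
LT 135: heading 0 -> 135
FD 3.2: (0,0) -> (-2.263,2.263) [heading=135, draw]
RT 135: heading 135 -> 0
RT 180: heading 0 -> 180
FD 7.8: (-2.263,2.263) -> (-10.063,2.263) [heading=180, draw]
FD 8.6: (-10.063,2.263) -> (-18.663,2.263) [heading=180, draw]
FD 1.1: (-18.663,2.263) -> (-19.763,2.263) [heading=180, draw]
BK 6.3: (-19.763,2.263) -> (-13.463,2.263) [heading=180, draw]
Final: pos=(-13.463,2.263), heading=180, 5 segment(s) drawn

Answer: -13.463 2.263 180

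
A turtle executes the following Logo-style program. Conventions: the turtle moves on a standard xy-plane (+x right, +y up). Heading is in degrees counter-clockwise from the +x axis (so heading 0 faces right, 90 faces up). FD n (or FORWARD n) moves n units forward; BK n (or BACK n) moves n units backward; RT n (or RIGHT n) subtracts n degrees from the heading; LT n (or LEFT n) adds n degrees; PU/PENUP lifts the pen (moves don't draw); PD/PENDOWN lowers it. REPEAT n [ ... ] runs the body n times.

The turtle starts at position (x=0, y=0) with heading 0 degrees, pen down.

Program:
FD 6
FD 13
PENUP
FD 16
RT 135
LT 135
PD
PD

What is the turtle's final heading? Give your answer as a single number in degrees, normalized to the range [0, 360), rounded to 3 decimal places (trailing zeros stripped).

Executing turtle program step by step:
Start: pos=(0,0), heading=0, pen down
FD 6: (0,0) -> (6,0) [heading=0, draw]
FD 13: (6,0) -> (19,0) [heading=0, draw]
PU: pen up
FD 16: (19,0) -> (35,0) [heading=0, move]
RT 135: heading 0 -> 225
LT 135: heading 225 -> 0
PD: pen down
PD: pen down
Final: pos=(35,0), heading=0, 2 segment(s) drawn

Answer: 0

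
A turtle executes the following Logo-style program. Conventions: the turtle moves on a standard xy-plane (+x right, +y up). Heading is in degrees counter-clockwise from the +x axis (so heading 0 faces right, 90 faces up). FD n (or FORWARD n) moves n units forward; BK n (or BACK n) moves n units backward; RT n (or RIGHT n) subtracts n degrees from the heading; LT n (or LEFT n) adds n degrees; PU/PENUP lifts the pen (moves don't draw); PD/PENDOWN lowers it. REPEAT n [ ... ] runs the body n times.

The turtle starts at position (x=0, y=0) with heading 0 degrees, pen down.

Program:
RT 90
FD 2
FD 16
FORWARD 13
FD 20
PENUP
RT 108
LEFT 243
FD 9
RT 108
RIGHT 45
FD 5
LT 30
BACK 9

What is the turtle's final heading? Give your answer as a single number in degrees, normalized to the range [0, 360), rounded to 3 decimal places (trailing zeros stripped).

Answer: 282

Derivation:
Executing turtle program step by step:
Start: pos=(0,0), heading=0, pen down
RT 90: heading 0 -> 270
FD 2: (0,0) -> (0,-2) [heading=270, draw]
FD 16: (0,-2) -> (0,-18) [heading=270, draw]
FD 13: (0,-18) -> (0,-31) [heading=270, draw]
FD 20: (0,-31) -> (0,-51) [heading=270, draw]
PU: pen up
RT 108: heading 270 -> 162
LT 243: heading 162 -> 45
FD 9: (0,-51) -> (6.364,-44.636) [heading=45, move]
RT 108: heading 45 -> 297
RT 45: heading 297 -> 252
FD 5: (6.364,-44.636) -> (4.819,-49.391) [heading=252, move]
LT 30: heading 252 -> 282
BK 9: (4.819,-49.391) -> (2.948,-40.588) [heading=282, move]
Final: pos=(2.948,-40.588), heading=282, 4 segment(s) drawn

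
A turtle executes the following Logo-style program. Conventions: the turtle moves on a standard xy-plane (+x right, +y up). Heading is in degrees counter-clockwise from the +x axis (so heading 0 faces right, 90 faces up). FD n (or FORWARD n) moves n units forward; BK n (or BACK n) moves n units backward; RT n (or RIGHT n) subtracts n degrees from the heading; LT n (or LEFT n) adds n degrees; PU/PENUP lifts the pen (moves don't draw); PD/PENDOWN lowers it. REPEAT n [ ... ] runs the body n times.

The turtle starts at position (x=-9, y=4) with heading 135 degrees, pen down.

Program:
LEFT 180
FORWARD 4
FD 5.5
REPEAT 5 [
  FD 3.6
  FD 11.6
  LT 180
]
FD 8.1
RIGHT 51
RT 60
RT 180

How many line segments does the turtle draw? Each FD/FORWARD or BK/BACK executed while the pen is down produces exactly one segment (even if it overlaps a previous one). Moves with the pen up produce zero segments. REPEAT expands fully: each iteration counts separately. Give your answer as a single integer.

Executing turtle program step by step:
Start: pos=(-9,4), heading=135, pen down
LT 180: heading 135 -> 315
FD 4: (-9,4) -> (-6.172,1.172) [heading=315, draw]
FD 5.5: (-6.172,1.172) -> (-2.282,-2.718) [heading=315, draw]
REPEAT 5 [
  -- iteration 1/5 --
  FD 3.6: (-2.282,-2.718) -> (0.263,-5.263) [heading=315, draw]
  FD 11.6: (0.263,-5.263) -> (8.466,-13.466) [heading=315, draw]
  LT 180: heading 315 -> 135
  -- iteration 2/5 --
  FD 3.6: (8.466,-13.466) -> (5.92,-10.92) [heading=135, draw]
  FD 11.6: (5.92,-10.92) -> (-2.282,-2.718) [heading=135, draw]
  LT 180: heading 135 -> 315
  -- iteration 3/5 --
  FD 3.6: (-2.282,-2.718) -> (0.263,-5.263) [heading=315, draw]
  FD 11.6: (0.263,-5.263) -> (8.466,-13.466) [heading=315, draw]
  LT 180: heading 315 -> 135
  -- iteration 4/5 --
  FD 3.6: (8.466,-13.466) -> (5.92,-10.92) [heading=135, draw]
  FD 11.6: (5.92,-10.92) -> (-2.282,-2.718) [heading=135, draw]
  LT 180: heading 135 -> 315
  -- iteration 5/5 --
  FD 3.6: (-2.282,-2.718) -> (0.263,-5.263) [heading=315, draw]
  FD 11.6: (0.263,-5.263) -> (8.466,-13.466) [heading=315, draw]
  LT 180: heading 315 -> 135
]
FD 8.1: (8.466,-13.466) -> (2.738,-7.738) [heading=135, draw]
RT 51: heading 135 -> 84
RT 60: heading 84 -> 24
RT 180: heading 24 -> 204
Final: pos=(2.738,-7.738), heading=204, 13 segment(s) drawn
Segments drawn: 13

Answer: 13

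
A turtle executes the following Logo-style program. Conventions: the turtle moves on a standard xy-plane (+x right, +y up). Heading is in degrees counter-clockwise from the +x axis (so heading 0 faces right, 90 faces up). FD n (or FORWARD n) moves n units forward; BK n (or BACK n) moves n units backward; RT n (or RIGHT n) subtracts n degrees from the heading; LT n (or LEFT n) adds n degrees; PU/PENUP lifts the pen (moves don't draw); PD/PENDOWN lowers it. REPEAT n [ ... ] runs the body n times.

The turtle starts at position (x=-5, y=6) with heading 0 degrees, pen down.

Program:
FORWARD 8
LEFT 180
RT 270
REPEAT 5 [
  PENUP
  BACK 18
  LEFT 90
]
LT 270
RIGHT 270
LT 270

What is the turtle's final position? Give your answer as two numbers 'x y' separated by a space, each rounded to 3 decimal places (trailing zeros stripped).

Answer: 3 24

Derivation:
Executing turtle program step by step:
Start: pos=(-5,6), heading=0, pen down
FD 8: (-5,6) -> (3,6) [heading=0, draw]
LT 180: heading 0 -> 180
RT 270: heading 180 -> 270
REPEAT 5 [
  -- iteration 1/5 --
  PU: pen up
  BK 18: (3,6) -> (3,24) [heading=270, move]
  LT 90: heading 270 -> 0
  -- iteration 2/5 --
  PU: pen up
  BK 18: (3,24) -> (-15,24) [heading=0, move]
  LT 90: heading 0 -> 90
  -- iteration 3/5 --
  PU: pen up
  BK 18: (-15,24) -> (-15,6) [heading=90, move]
  LT 90: heading 90 -> 180
  -- iteration 4/5 --
  PU: pen up
  BK 18: (-15,6) -> (3,6) [heading=180, move]
  LT 90: heading 180 -> 270
  -- iteration 5/5 --
  PU: pen up
  BK 18: (3,6) -> (3,24) [heading=270, move]
  LT 90: heading 270 -> 0
]
LT 270: heading 0 -> 270
RT 270: heading 270 -> 0
LT 270: heading 0 -> 270
Final: pos=(3,24), heading=270, 1 segment(s) drawn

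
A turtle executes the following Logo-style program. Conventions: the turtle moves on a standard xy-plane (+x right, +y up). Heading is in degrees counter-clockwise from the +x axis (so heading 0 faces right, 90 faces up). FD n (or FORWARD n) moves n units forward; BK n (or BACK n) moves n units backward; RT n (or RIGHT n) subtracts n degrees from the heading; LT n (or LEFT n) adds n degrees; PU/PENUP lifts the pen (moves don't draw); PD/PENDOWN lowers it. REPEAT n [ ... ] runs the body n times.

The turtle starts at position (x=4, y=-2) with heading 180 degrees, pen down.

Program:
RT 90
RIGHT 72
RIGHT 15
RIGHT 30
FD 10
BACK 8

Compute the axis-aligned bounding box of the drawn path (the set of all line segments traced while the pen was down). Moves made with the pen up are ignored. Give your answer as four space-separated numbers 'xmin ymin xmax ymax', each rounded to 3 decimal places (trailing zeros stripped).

Executing turtle program step by step:
Start: pos=(4,-2), heading=180, pen down
RT 90: heading 180 -> 90
RT 72: heading 90 -> 18
RT 15: heading 18 -> 3
RT 30: heading 3 -> 333
FD 10: (4,-2) -> (12.91,-6.54) [heading=333, draw]
BK 8: (12.91,-6.54) -> (5.782,-2.908) [heading=333, draw]
Final: pos=(5.782,-2.908), heading=333, 2 segment(s) drawn

Segment endpoints: x in {4, 5.782, 12.91}, y in {-6.54, -2.908, -2}
xmin=4, ymin=-6.54, xmax=12.91, ymax=-2

Answer: 4 -6.54 12.91 -2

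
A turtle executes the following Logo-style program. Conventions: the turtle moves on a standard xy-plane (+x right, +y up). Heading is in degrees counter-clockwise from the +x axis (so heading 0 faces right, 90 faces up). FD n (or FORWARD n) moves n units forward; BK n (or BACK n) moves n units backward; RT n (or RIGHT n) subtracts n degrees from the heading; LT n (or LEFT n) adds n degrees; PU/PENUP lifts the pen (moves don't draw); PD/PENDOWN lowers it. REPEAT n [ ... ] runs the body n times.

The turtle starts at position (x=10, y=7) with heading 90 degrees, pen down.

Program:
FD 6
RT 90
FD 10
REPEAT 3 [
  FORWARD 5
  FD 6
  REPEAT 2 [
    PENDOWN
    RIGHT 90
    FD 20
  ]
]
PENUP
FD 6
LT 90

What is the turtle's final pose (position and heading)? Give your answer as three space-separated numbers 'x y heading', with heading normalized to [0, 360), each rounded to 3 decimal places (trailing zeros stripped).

Executing turtle program step by step:
Start: pos=(10,7), heading=90, pen down
FD 6: (10,7) -> (10,13) [heading=90, draw]
RT 90: heading 90 -> 0
FD 10: (10,13) -> (20,13) [heading=0, draw]
REPEAT 3 [
  -- iteration 1/3 --
  FD 5: (20,13) -> (25,13) [heading=0, draw]
  FD 6: (25,13) -> (31,13) [heading=0, draw]
  REPEAT 2 [
    -- iteration 1/2 --
    PD: pen down
    RT 90: heading 0 -> 270
    FD 20: (31,13) -> (31,-7) [heading=270, draw]
    -- iteration 2/2 --
    PD: pen down
    RT 90: heading 270 -> 180
    FD 20: (31,-7) -> (11,-7) [heading=180, draw]
  ]
  -- iteration 2/3 --
  FD 5: (11,-7) -> (6,-7) [heading=180, draw]
  FD 6: (6,-7) -> (0,-7) [heading=180, draw]
  REPEAT 2 [
    -- iteration 1/2 --
    PD: pen down
    RT 90: heading 180 -> 90
    FD 20: (0,-7) -> (0,13) [heading=90, draw]
    -- iteration 2/2 --
    PD: pen down
    RT 90: heading 90 -> 0
    FD 20: (0,13) -> (20,13) [heading=0, draw]
  ]
  -- iteration 3/3 --
  FD 5: (20,13) -> (25,13) [heading=0, draw]
  FD 6: (25,13) -> (31,13) [heading=0, draw]
  REPEAT 2 [
    -- iteration 1/2 --
    PD: pen down
    RT 90: heading 0 -> 270
    FD 20: (31,13) -> (31,-7) [heading=270, draw]
    -- iteration 2/2 --
    PD: pen down
    RT 90: heading 270 -> 180
    FD 20: (31,-7) -> (11,-7) [heading=180, draw]
  ]
]
PU: pen up
FD 6: (11,-7) -> (5,-7) [heading=180, move]
LT 90: heading 180 -> 270
Final: pos=(5,-7), heading=270, 14 segment(s) drawn

Answer: 5 -7 270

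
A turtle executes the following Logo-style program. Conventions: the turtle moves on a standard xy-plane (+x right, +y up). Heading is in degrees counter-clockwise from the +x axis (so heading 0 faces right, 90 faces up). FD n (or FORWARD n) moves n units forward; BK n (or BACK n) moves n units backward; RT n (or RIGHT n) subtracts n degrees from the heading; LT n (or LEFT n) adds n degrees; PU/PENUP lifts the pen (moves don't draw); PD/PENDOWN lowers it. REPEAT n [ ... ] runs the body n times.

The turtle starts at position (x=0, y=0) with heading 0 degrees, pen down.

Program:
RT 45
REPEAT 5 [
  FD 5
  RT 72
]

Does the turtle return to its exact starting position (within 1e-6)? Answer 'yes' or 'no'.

Answer: yes

Derivation:
Executing turtle program step by step:
Start: pos=(0,0), heading=0, pen down
RT 45: heading 0 -> 315
REPEAT 5 [
  -- iteration 1/5 --
  FD 5: (0,0) -> (3.536,-3.536) [heading=315, draw]
  RT 72: heading 315 -> 243
  -- iteration 2/5 --
  FD 5: (3.536,-3.536) -> (1.266,-7.991) [heading=243, draw]
  RT 72: heading 243 -> 171
  -- iteration 3/5 --
  FD 5: (1.266,-7.991) -> (-3.673,-7.208) [heading=171, draw]
  RT 72: heading 171 -> 99
  -- iteration 4/5 --
  FD 5: (-3.673,-7.208) -> (-4.455,-2.27) [heading=99, draw]
  RT 72: heading 99 -> 27
  -- iteration 5/5 --
  FD 5: (-4.455,-2.27) -> (0,0) [heading=27, draw]
  RT 72: heading 27 -> 315
]
Final: pos=(0,0), heading=315, 5 segment(s) drawn

Start position: (0, 0)
Final position: (0, 0)
Distance = 0; < 1e-6 -> CLOSED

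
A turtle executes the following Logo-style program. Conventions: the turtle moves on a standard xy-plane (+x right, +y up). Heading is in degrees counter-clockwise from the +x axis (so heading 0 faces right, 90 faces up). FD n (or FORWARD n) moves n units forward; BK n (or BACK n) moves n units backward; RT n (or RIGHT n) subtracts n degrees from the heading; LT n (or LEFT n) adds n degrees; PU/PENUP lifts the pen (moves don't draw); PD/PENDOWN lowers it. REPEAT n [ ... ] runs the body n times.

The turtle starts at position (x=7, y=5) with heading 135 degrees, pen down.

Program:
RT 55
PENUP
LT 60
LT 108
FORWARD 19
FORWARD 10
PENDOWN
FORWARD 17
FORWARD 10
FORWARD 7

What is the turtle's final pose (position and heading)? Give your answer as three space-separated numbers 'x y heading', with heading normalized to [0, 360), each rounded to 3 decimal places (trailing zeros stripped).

Answer: -16.6 -53.413 248

Derivation:
Executing turtle program step by step:
Start: pos=(7,5), heading=135, pen down
RT 55: heading 135 -> 80
PU: pen up
LT 60: heading 80 -> 140
LT 108: heading 140 -> 248
FD 19: (7,5) -> (-0.118,-12.616) [heading=248, move]
FD 10: (-0.118,-12.616) -> (-3.864,-21.888) [heading=248, move]
PD: pen down
FD 17: (-3.864,-21.888) -> (-10.232,-37.65) [heading=248, draw]
FD 10: (-10.232,-37.65) -> (-13.978,-46.922) [heading=248, draw]
FD 7: (-13.978,-46.922) -> (-16.6,-53.413) [heading=248, draw]
Final: pos=(-16.6,-53.413), heading=248, 3 segment(s) drawn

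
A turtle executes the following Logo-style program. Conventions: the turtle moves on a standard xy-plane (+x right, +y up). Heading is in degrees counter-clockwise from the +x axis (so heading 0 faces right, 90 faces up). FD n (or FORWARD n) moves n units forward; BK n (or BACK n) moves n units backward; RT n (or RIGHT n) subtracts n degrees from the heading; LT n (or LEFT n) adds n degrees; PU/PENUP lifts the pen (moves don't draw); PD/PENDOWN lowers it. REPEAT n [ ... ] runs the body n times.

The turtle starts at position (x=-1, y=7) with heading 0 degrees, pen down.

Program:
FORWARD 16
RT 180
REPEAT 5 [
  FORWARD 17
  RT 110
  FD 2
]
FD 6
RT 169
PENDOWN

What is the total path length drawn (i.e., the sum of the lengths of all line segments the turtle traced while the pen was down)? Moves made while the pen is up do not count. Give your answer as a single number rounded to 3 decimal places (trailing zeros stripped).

Executing turtle program step by step:
Start: pos=(-1,7), heading=0, pen down
FD 16: (-1,7) -> (15,7) [heading=0, draw]
RT 180: heading 0 -> 180
REPEAT 5 [
  -- iteration 1/5 --
  FD 17: (15,7) -> (-2,7) [heading=180, draw]
  RT 110: heading 180 -> 70
  FD 2: (-2,7) -> (-1.316,8.879) [heading=70, draw]
  -- iteration 2/5 --
  FD 17: (-1.316,8.879) -> (4.498,24.854) [heading=70, draw]
  RT 110: heading 70 -> 320
  FD 2: (4.498,24.854) -> (6.03,23.569) [heading=320, draw]
  -- iteration 3/5 --
  FD 17: (6.03,23.569) -> (19.053,12.641) [heading=320, draw]
  RT 110: heading 320 -> 210
  FD 2: (19.053,12.641) -> (17.321,11.641) [heading=210, draw]
  -- iteration 4/5 --
  FD 17: (17.321,11.641) -> (2.599,3.141) [heading=210, draw]
  RT 110: heading 210 -> 100
  FD 2: (2.599,3.141) -> (2.251,5.111) [heading=100, draw]
  -- iteration 5/5 --
  FD 17: (2.251,5.111) -> (-0.701,21.853) [heading=100, draw]
  RT 110: heading 100 -> 350
  FD 2: (-0.701,21.853) -> (1.269,21.505) [heading=350, draw]
]
FD 6: (1.269,21.505) -> (7.178,20.463) [heading=350, draw]
RT 169: heading 350 -> 181
PD: pen down
Final: pos=(7.178,20.463), heading=181, 12 segment(s) drawn

Segment lengths:
  seg 1: (-1,7) -> (15,7), length = 16
  seg 2: (15,7) -> (-2,7), length = 17
  seg 3: (-2,7) -> (-1.316,8.879), length = 2
  seg 4: (-1.316,8.879) -> (4.498,24.854), length = 17
  seg 5: (4.498,24.854) -> (6.03,23.569), length = 2
  seg 6: (6.03,23.569) -> (19.053,12.641), length = 17
  seg 7: (19.053,12.641) -> (17.321,11.641), length = 2
  seg 8: (17.321,11.641) -> (2.599,3.141), length = 17
  seg 9: (2.599,3.141) -> (2.251,5.111), length = 2
  seg 10: (2.251,5.111) -> (-0.701,21.853), length = 17
  seg 11: (-0.701,21.853) -> (1.269,21.505), length = 2
  seg 12: (1.269,21.505) -> (7.178,20.463), length = 6
Total = 117

Answer: 117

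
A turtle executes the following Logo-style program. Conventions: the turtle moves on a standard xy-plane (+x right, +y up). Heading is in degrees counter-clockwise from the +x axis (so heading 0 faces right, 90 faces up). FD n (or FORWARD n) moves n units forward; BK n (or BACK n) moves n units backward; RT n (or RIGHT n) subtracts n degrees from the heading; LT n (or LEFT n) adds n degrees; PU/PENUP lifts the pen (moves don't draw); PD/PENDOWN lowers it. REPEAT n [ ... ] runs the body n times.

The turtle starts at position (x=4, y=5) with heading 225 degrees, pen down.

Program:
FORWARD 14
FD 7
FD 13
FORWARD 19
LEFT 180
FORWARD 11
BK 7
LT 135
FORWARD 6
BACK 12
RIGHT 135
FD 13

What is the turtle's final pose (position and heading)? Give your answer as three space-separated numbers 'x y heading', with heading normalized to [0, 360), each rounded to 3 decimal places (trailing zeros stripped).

Answer: -15.456 -20.456 45

Derivation:
Executing turtle program step by step:
Start: pos=(4,5), heading=225, pen down
FD 14: (4,5) -> (-5.899,-4.899) [heading=225, draw]
FD 7: (-5.899,-4.899) -> (-10.849,-9.849) [heading=225, draw]
FD 13: (-10.849,-9.849) -> (-20.042,-19.042) [heading=225, draw]
FD 19: (-20.042,-19.042) -> (-33.477,-32.477) [heading=225, draw]
LT 180: heading 225 -> 45
FD 11: (-33.477,-32.477) -> (-25.698,-24.698) [heading=45, draw]
BK 7: (-25.698,-24.698) -> (-30.648,-29.648) [heading=45, draw]
LT 135: heading 45 -> 180
FD 6: (-30.648,-29.648) -> (-36.648,-29.648) [heading=180, draw]
BK 12: (-36.648,-29.648) -> (-24.648,-29.648) [heading=180, draw]
RT 135: heading 180 -> 45
FD 13: (-24.648,-29.648) -> (-15.456,-20.456) [heading=45, draw]
Final: pos=(-15.456,-20.456), heading=45, 9 segment(s) drawn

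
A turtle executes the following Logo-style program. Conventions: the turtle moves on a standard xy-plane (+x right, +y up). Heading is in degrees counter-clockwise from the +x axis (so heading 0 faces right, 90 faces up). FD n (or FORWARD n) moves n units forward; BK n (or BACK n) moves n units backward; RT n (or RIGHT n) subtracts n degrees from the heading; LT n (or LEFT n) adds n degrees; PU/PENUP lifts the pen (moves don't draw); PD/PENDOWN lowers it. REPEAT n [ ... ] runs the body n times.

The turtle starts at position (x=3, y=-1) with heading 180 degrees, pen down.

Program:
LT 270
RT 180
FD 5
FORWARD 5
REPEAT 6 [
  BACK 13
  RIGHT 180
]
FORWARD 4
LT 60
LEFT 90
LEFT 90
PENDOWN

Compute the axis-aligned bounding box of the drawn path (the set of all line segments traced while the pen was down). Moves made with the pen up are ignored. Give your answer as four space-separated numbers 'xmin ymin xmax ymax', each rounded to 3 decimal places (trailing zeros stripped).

Executing turtle program step by step:
Start: pos=(3,-1), heading=180, pen down
LT 270: heading 180 -> 90
RT 180: heading 90 -> 270
FD 5: (3,-1) -> (3,-6) [heading=270, draw]
FD 5: (3,-6) -> (3,-11) [heading=270, draw]
REPEAT 6 [
  -- iteration 1/6 --
  BK 13: (3,-11) -> (3,2) [heading=270, draw]
  RT 180: heading 270 -> 90
  -- iteration 2/6 --
  BK 13: (3,2) -> (3,-11) [heading=90, draw]
  RT 180: heading 90 -> 270
  -- iteration 3/6 --
  BK 13: (3,-11) -> (3,2) [heading=270, draw]
  RT 180: heading 270 -> 90
  -- iteration 4/6 --
  BK 13: (3,2) -> (3,-11) [heading=90, draw]
  RT 180: heading 90 -> 270
  -- iteration 5/6 --
  BK 13: (3,-11) -> (3,2) [heading=270, draw]
  RT 180: heading 270 -> 90
  -- iteration 6/6 --
  BK 13: (3,2) -> (3,-11) [heading=90, draw]
  RT 180: heading 90 -> 270
]
FD 4: (3,-11) -> (3,-15) [heading=270, draw]
LT 60: heading 270 -> 330
LT 90: heading 330 -> 60
LT 90: heading 60 -> 150
PD: pen down
Final: pos=(3,-15), heading=150, 9 segment(s) drawn

Segment endpoints: x in {3, 3, 3, 3, 3, 3, 3, 3, 3, 3}, y in {-15, -11, -6, -1, 2}
xmin=3, ymin=-15, xmax=3, ymax=2

Answer: 3 -15 3 2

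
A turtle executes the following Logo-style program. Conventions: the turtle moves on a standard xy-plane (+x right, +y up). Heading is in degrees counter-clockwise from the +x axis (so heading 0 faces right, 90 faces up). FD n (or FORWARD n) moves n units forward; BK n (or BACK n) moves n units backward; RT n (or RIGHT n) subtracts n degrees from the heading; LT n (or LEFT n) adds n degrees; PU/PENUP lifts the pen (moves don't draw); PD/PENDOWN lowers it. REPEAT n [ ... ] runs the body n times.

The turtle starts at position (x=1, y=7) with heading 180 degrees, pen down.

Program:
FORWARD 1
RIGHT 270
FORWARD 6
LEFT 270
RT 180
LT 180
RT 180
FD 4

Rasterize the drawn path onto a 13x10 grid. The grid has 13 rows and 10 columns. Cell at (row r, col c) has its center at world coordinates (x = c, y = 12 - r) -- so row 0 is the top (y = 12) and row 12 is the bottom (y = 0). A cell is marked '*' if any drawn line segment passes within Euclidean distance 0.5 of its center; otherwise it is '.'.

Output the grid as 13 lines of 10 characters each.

Answer: ..........
..........
..........
..........
..........
**........
*.........
*.........
*.........
*.........
*.........
*****.....
..........

Derivation:
Segment 0: (1,7) -> (0,7)
Segment 1: (0,7) -> (0,1)
Segment 2: (0,1) -> (4,1)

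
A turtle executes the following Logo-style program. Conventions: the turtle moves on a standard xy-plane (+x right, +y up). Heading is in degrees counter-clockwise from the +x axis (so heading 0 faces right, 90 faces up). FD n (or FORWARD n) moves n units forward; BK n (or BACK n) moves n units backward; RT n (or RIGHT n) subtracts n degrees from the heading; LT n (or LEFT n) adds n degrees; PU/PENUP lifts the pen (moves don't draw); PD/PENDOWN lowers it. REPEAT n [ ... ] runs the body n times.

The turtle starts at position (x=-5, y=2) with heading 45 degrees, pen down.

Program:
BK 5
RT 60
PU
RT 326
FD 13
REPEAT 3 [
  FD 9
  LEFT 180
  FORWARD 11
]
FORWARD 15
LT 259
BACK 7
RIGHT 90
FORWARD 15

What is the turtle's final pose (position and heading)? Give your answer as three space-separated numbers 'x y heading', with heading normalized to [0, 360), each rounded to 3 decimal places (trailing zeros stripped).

Executing turtle program step by step:
Start: pos=(-5,2), heading=45, pen down
BK 5: (-5,2) -> (-8.536,-1.536) [heading=45, draw]
RT 60: heading 45 -> 345
PU: pen up
RT 326: heading 345 -> 19
FD 13: (-8.536,-1.536) -> (3.756,2.697) [heading=19, move]
REPEAT 3 [
  -- iteration 1/3 --
  FD 9: (3.756,2.697) -> (12.266,5.627) [heading=19, move]
  LT 180: heading 19 -> 199
  FD 11: (12.266,5.627) -> (1.865,2.046) [heading=199, move]
  -- iteration 2/3 --
  FD 9: (1.865,2.046) -> (-6.644,-0.884) [heading=199, move]
  LT 180: heading 199 -> 19
  FD 11: (-6.644,-0.884) -> (3.756,2.697) [heading=19, move]
  -- iteration 3/3 --
  FD 9: (3.756,2.697) -> (12.266,5.627) [heading=19, move]
  LT 180: heading 19 -> 199
  FD 11: (12.266,5.627) -> (1.865,2.046) [heading=199, move]
]
FD 15: (1.865,2.046) -> (-12.318,-2.838) [heading=199, move]
LT 259: heading 199 -> 98
BK 7: (-12.318,-2.838) -> (-11.343,-9.77) [heading=98, move]
RT 90: heading 98 -> 8
FD 15: (-11.343,-9.77) -> (3.511,-7.682) [heading=8, move]
Final: pos=(3.511,-7.682), heading=8, 1 segment(s) drawn

Answer: 3.511 -7.682 8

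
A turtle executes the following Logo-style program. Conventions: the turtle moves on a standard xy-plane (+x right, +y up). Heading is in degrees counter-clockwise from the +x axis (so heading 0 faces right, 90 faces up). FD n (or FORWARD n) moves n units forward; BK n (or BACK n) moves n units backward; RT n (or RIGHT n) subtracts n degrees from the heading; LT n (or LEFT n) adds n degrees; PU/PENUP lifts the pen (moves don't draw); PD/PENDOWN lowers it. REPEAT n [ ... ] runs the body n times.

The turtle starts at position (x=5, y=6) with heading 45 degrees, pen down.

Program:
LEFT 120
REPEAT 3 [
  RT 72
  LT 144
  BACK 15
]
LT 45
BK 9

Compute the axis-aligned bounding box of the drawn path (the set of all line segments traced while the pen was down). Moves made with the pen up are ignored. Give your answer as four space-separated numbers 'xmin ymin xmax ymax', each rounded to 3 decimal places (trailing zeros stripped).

Answer: -13.935 6 13.17 30.237

Derivation:
Executing turtle program step by step:
Start: pos=(5,6), heading=45, pen down
LT 120: heading 45 -> 165
REPEAT 3 [
  -- iteration 1/3 --
  RT 72: heading 165 -> 93
  LT 144: heading 93 -> 237
  BK 15: (5,6) -> (13.17,18.58) [heading=237, draw]
  -- iteration 2/3 --
  RT 72: heading 237 -> 165
  LT 144: heading 165 -> 309
  BK 15: (13.17,18.58) -> (3.73,30.237) [heading=309, draw]
  -- iteration 3/3 --
  RT 72: heading 309 -> 237
  LT 144: heading 237 -> 21
  BK 15: (3.73,30.237) -> (-10.274,24.862) [heading=21, draw]
]
LT 45: heading 21 -> 66
BK 9: (-10.274,24.862) -> (-13.935,16.64) [heading=66, draw]
Final: pos=(-13.935,16.64), heading=66, 4 segment(s) drawn

Segment endpoints: x in {-13.935, -10.274, 3.73, 5, 13.17}, y in {6, 16.64, 18.58, 24.862, 30.237}
xmin=-13.935, ymin=6, xmax=13.17, ymax=30.237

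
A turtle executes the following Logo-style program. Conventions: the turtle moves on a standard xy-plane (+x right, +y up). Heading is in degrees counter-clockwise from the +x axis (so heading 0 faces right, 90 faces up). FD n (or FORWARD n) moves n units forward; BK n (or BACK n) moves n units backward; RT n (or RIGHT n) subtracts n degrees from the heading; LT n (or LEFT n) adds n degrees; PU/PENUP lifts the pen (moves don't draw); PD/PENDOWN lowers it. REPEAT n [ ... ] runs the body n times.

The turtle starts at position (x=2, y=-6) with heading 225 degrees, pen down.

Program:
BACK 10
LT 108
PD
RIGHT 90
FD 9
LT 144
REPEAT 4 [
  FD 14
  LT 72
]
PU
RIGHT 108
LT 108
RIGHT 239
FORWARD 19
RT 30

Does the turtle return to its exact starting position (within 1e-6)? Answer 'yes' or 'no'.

Answer: no

Derivation:
Executing turtle program step by step:
Start: pos=(2,-6), heading=225, pen down
BK 10: (2,-6) -> (9.071,1.071) [heading=225, draw]
LT 108: heading 225 -> 333
PD: pen down
RT 90: heading 333 -> 243
FD 9: (9.071,1.071) -> (4.985,-6.948) [heading=243, draw]
LT 144: heading 243 -> 27
REPEAT 4 [
  -- iteration 1/4 --
  FD 14: (4.985,-6.948) -> (17.459,-0.592) [heading=27, draw]
  LT 72: heading 27 -> 99
  -- iteration 2/4 --
  FD 14: (17.459,-0.592) -> (15.269,13.236) [heading=99, draw]
  LT 72: heading 99 -> 171
  -- iteration 3/4 --
  FD 14: (15.269,13.236) -> (1.442,15.426) [heading=171, draw]
  LT 72: heading 171 -> 243
  -- iteration 4/4 --
  FD 14: (1.442,15.426) -> (-4.914,2.952) [heading=243, draw]
  LT 72: heading 243 -> 315
]
PU: pen up
RT 108: heading 315 -> 207
LT 108: heading 207 -> 315
RT 239: heading 315 -> 76
FD 19: (-4.914,2.952) -> (-0.318,21.387) [heading=76, move]
RT 30: heading 76 -> 46
Final: pos=(-0.318,21.387), heading=46, 6 segment(s) drawn

Start position: (2, -6)
Final position: (-0.318, 21.387)
Distance = 27.485; >= 1e-6 -> NOT closed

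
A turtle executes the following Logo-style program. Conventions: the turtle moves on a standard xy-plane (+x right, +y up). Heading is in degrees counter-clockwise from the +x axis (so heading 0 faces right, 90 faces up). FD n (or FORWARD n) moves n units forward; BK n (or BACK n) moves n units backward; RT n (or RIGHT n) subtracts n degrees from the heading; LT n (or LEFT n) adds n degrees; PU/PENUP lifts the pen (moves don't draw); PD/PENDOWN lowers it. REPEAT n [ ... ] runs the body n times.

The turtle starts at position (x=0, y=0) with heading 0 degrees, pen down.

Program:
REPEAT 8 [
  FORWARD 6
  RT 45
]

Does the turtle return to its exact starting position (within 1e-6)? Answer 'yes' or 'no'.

Answer: yes

Derivation:
Executing turtle program step by step:
Start: pos=(0,0), heading=0, pen down
REPEAT 8 [
  -- iteration 1/8 --
  FD 6: (0,0) -> (6,0) [heading=0, draw]
  RT 45: heading 0 -> 315
  -- iteration 2/8 --
  FD 6: (6,0) -> (10.243,-4.243) [heading=315, draw]
  RT 45: heading 315 -> 270
  -- iteration 3/8 --
  FD 6: (10.243,-4.243) -> (10.243,-10.243) [heading=270, draw]
  RT 45: heading 270 -> 225
  -- iteration 4/8 --
  FD 6: (10.243,-10.243) -> (6,-14.485) [heading=225, draw]
  RT 45: heading 225 -> 180
  -- iteration 5/8 --
  FD 6: (6,-14.485) -> (0,-14.485) [heading=180, draw]
  RT 45: heading 180 -> 135
  -- iteration 6/8 --
  FD 6: (0,-14.485) -> (-4.243,-10.243) [heading=135, draw]
  RT 45: heading 135 -> 90
  -- iteration 7/8 --
  FD 6: (-4.243,-10.243) -> (-4.243,-4.243) [heading=90, draw]
  RT 45: heading 90 -> 45
  -- iteration 8/8 --
  FD 6: (-4.243,-4.243) -> (0,0) [heading=45, draw]
  RT 45: heading 45 -> 0
]
Final: pos=(0,0), heading=0, 8 segment(s) drawn

Start position: (0, 0)
Final position: (0, 0)
Distance = 0; < 1e-6 -> CLOSED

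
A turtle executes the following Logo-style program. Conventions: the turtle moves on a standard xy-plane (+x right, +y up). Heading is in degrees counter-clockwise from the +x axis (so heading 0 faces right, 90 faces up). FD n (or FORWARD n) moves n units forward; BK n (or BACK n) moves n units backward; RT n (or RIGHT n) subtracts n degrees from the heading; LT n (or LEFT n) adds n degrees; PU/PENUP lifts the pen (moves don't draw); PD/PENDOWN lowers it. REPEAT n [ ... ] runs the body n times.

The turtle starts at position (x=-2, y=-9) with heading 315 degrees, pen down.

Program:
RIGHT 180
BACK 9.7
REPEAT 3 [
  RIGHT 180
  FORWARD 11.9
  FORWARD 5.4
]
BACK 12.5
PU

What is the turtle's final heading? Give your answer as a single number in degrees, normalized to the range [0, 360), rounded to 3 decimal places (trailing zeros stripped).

Executing turtle program step by step:
Start: pos=(-2,-9), heading=315, pen down
RT 180: heading 315 -> 135
BK 9.7: (-2,-9) -> (4.859,-15.859) [heading=135, draw]
REPEAT 3 [
  -- iteration 1/3 --
  RT 180: heading 135 -> 315
  FD 11.9: (4.859,-15.859) -> (13.274,-24.274) [heading=315, draw]
  FD 5.4: (13.274,-24.274) -> (17.092,-28.092) [heading=315, draw]
  -- iteration 2/3 --
  RT 180: heading 315 -> 135
  FD 11.9: (17.092,-28.092) -> (8.677,-19.677) [heading=135, draw]
  FD 5.4: (8.677,-19.677) -> (4.859,-15.859) [heading=135, draw]
  -- iteration 3/3 --
  RT 180: heading 135 -> 315
  FD 11.9: (4.859,-15.859) -> (13.274,-24.274) [heading=315, draw]
  FD 5.4: (13.274,-24.274) -> (17.092,-28.092) [heading=315, draw]
]
BK 12.5: (17.092,-28.092) -> (8.253,-19.253) [heading=315, draw]
PU: pen up
Final: pos=(8.253,-19.253), heading=315, 8 segment(s) drawn

Answer: 315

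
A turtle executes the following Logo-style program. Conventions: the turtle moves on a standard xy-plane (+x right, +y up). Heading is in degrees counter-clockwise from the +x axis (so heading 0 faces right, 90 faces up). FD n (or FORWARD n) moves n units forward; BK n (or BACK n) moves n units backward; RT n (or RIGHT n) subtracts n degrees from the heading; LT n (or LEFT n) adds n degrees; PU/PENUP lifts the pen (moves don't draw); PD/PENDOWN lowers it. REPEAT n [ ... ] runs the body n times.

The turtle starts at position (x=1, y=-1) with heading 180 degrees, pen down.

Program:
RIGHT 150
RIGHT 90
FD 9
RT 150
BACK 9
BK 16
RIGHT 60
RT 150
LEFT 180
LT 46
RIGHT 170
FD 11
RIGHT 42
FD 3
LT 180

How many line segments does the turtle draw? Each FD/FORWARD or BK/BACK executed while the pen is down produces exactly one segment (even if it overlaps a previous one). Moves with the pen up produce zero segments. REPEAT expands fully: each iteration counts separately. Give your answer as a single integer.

Executing turtle program step by step:
Start: pos=(1,-1), heading=180, pen down
RT 150: heading 180 -> 30
RT 90: heading 30 -> 300
FD 9: (1,-1) -> (5.5,-8.794) [heading=300, draw]
RT 150: heading 300 -> 150
BK 9: (5.5,-8.794) -> (13.294,-13.294) [heading=150, draw]
BK 16: (13.294,-13.294) -> (27.151,-21.294) [heading=150, draw]
RT 60: heading 150 -> 90
RT 150: heading 90 -> 300
LT 180: heading 300 -> 120
LT 46: heading 120 -> 166
RT 170: heading 166 -> 356
FD 11: (27.151,-21.294) -> (38.124,-22.062) [heading=356, draw]
RT 42: heading 356 -> 314
FD 3: (38.124,-22.062) -> (40.208,-24.22) [heading=314, draw]
LT 180: heading 314 -> 134
Final: pos=(40.208,-24.22), heading=134, 5 segment(s) drawn
Segments drawn: 5

Answer: 5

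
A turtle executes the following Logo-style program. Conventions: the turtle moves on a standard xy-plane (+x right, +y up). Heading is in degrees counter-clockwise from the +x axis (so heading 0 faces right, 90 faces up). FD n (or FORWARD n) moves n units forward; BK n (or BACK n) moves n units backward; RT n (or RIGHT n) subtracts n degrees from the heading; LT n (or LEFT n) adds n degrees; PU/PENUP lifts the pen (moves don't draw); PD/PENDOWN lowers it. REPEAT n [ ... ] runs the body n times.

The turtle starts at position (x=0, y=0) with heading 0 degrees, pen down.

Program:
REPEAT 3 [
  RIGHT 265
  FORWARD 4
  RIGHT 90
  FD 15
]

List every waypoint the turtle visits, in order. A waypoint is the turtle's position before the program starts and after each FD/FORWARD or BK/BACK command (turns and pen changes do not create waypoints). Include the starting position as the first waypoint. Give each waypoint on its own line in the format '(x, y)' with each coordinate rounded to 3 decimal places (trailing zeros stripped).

Answer: (0, 0)
(-0.349, 3.985)
(14.594, 5.292)
(13.9, 9.231)
(28.672, 11.836)
(27.637, 15.7)
(42.125, 19.582)

Derivation:
Executing turtle program step by step:
Start: pos=(0,0), heading=0, pen down
REPEAT 3 [
  -- iteration 1/3 --
  RT 265: heading 0 -> 95
  FD 4: (0,0) -> (-0.349,3.985) [heading=95, draw]
  RT 90: heading 95 -> 5
  FD 15: (-0.349,3.985) -> (14.594,5.292) [heading=5, draw]
  -- iteration 2/3 --
  RT 265: heading 5 -> 100
  FD 4: (14.594,5.292) -> (13.9,9.231) [heading=100, draw]
  RT 90: heading 100 -> 10
  FD 15: (13.9,9.231) -> (28.672,11.836) [heading=10, draw]
  -- iteration 3/3 --
  RT 265: heading 10 -> 105
  FD 4: (28.672,11.836) -> (27.637,15.7) [heading=105, draw]
  RT 90: heading 105 -> 15
  FD 15: (27.637,15.7) -> (42.125,19.582) [heading=15, draw]
]
Final: pos=(42.125,19.582), heading=15, 6 segment(s) drawn
Waypoints (7 total):
(0, 0)
(-0.349, 3.985)
(14.594, 5.292)
(13.9, 9.231)
(28.672, 11.836)
(27.637, 15.7)
(42.125, 19.582)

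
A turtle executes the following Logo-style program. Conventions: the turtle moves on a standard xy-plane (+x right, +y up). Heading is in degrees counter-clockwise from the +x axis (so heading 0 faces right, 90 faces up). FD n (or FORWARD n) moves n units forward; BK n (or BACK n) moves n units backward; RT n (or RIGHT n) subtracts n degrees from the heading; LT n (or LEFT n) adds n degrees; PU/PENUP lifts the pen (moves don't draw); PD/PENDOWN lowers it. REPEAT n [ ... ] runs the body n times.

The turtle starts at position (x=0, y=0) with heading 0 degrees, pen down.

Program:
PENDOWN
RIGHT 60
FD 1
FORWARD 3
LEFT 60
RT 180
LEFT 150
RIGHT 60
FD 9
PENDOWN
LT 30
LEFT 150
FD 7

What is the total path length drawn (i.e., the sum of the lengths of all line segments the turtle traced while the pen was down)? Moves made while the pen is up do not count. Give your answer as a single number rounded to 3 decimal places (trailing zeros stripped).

Executing turtle program step by step:
Start: pos=(0,0), heading=0, pen down
PD: pen down
RT 60: heading 0 -> 300
FD 1: (0,0) -> (0.5,-0.866) [heading=300, draw]
FD 3: (0.5,-0.866) -> (2,-3.464) [heading=300, draw]
LT 60: heading 300 -> 0
RT 180: heading 0 -> 180
LT 150: heading 180 -> 330
RT 60: heading 330 -> 270
FD 9: (2,-3.464) -> (2,-12.464) [heading=270, draw]
PD: pen down
LT 30: heading 270 -> 300
LT 150: heading 300 -> 90
FD 7: (2,-12.464) -> (2,-5.464) [heading=90, draw]
Final: pos=(2,-5.464), heading=90, 4 segment(s) drawn

Segment lengths:
  seg 1: (0,0) -> (0.5,-0.866), length = 1
  seg 2: (0.5,-0.866) -> (2,-3.464), length = 3
  seg 3: (2,-3.464) -> (2,-12.464), length = 9
  seg 4: (2,-12.464) -> (2,-5.464), length = 7
Total = 20

Answer: 20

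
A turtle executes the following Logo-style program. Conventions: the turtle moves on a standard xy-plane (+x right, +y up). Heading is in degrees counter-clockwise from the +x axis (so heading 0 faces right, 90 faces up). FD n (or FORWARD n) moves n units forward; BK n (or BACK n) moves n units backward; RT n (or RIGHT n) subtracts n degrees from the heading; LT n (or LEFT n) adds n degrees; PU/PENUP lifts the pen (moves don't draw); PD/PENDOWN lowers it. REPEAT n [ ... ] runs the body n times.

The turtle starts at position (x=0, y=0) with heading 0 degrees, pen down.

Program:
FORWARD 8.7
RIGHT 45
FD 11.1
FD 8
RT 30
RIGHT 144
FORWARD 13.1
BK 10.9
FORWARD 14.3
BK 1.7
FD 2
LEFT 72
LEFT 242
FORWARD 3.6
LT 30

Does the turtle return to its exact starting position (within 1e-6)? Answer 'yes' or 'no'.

Executing turtle program step by step:
Start: pos=(0,0), heading=0, pen down
FD 8.7: (0,0) -> (8.7,0) [heading=0, draw]
RT 45: heading 0 -> 315
FD 11.1: (8.7,0) -> (16.549,-7.849) [heading=315, draw]
FD 8: (16.549,-7.849) -> (22.206,-13.506) [heading=315, draw]
RT 30: heading 315 -> 285
RT 144: heading 285 -> 141
FD 13.1: (22.206,-13.506) -> (12.025,-5.262) [heading=141, draw]
BK 10.9: (12.025,-5.262) -> (20.496,-12.121) [heading=141, draw]
FD 14.3: (20.496,-12.121) -> (9.383,-3.122) [heading=141, draw]
BK 1.7: (9.383,-3.122) -> (10.704,-4.192) [heading=141, draw]
FD 2: (10.704,-4.192) -> (9.15,-2.933) [heading=141, draw]
LT 72: heading 141 -> 213
LT 242: heading 213 -> 95
FD 3.6: (9.15,-2.933) -> (8.836,0.653) [heading=95, draw]
LT 30: heading 95 -> 125
Final: pos=(8.836,0.653), heading=125, 9 segment(s) drawn

Start position: (0, 0)
Final position: (8.836, 0.653)
Distance = 8.86; >= 1e-6 -> NOT closed

Answer: no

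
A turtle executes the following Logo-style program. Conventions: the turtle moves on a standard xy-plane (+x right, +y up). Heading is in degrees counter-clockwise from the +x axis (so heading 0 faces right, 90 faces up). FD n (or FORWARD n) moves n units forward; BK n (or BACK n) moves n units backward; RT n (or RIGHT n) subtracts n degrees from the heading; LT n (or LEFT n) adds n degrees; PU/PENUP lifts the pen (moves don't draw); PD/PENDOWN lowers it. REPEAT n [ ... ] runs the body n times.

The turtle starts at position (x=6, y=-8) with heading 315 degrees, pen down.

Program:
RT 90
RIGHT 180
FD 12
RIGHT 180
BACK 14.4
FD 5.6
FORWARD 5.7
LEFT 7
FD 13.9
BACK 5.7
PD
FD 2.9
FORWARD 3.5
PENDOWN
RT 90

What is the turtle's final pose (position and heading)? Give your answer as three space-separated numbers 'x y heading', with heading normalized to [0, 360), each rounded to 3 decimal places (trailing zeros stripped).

Answer: 7.689 -8.828 142

Derivation:
Executing turtle program step by step:
Start: pos=(6,-8), heading=315, pen down
RT 90: heading 315 -> 225
RT 180: heading 225 -> 45
FD 12: (6,-8) -> (14.485,0.485) [heading=45, draw]
RT 180: heading 45 -> 225
BK 14.4: (14.485,0.485) -> (24.668,10.668) [heading=225, draw]
FD 5.6: (24.668,10.668) -> (20.708,6.708) [heading=225, draw]
FD 5.7: (20.708,6.708) -> (16.677,2.677) [heading=225, draw]
LT 7: heading 225 -> 232
FD 13.9: (16.677,2.677) -> (8.12,-8.276) [heading=232, draw]
BK 5.7: (8.12,-8.276) -> (11.629,-3.784) [heading=232, draw]
PD: pen down
FD 2.9: (11.629,-3.784) -> (9.843,-6.07) [heading=232, draw]
FD 3.5: (9.843,-6.07) -> (7.689,-8.828) [heading=232, draw]
PD: pen down
RT 90: heading 232 -> 142
Final: pos=(7.689,-8.828), heading=142, 8 segment(s) drawn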